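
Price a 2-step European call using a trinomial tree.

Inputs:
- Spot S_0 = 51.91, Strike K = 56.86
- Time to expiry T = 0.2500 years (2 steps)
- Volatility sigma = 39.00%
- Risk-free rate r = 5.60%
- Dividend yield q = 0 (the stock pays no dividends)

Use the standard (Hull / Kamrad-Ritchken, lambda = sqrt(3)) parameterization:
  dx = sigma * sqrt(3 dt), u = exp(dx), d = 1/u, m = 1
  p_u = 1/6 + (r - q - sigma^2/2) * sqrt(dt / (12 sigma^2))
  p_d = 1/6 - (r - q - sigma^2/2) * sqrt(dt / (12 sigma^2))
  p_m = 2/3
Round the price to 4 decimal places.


Answer: Price = V(0,0) = 2.6108

Derivation:
dt = T/N = 0.125000; dx = sigma*sqrt(3*dt) = 0.238825
u = exp(dx) = 1.269757; d = 1/u = 0.787552
p_u = 0.161420, p_m = 0.666667, p_d = 0.171914
Discount per step: exp(-r*dt) = 0.993024
Stock lattice S(k, j) with j the centered position index:
  k=0: S(0,+0) = 51.9100
  k=1: S(1,-1) = 40.8819; S(1,+0) = 51.9100; S(1,+1) = 65.9131
  k=2: S(2,-2) = 32.1966; S(2,-1) = 40.8819; S(2,+0) = 51.9100; S(2,+1) = 65.9131; S(2,+2) = 83.6936
Terminal payoffs V(N, j) = max(S_T - K, 0):
  V(2,-2) = 0.000000; V(2,-1) = 0.000000; V(2,+0) = 0.000000; V(2,+1) = 9.053067; V(2,+2) = 26.833553
Backward induction: V(k, j) = exp(-r*dt) * [p_u * V(k+1, j+1) + p_m * V(k+1, j) + p_d * V(k+1, j-1)]
  V(1,-1) = exp(-r*dt) * [p_u*0.000000 + p_m*0.000000 + p_d*0.000000] = 0.000000
  V(1,+0) = exp(-r*dt) * [p_u*9.053067 + p_m*0.000000 + p_d*0.000000] = 1.451149
  V(1,+1) = exp(-r*dt) * [p_u*26.833553 + p_m*9.053067 + p_d*0.000000] = 10.294525
  V(0,+0) = exp(-r*dt) * [p_u*10.294525 + p_m*1.451149 + p_d*0.000000] = 2.610831


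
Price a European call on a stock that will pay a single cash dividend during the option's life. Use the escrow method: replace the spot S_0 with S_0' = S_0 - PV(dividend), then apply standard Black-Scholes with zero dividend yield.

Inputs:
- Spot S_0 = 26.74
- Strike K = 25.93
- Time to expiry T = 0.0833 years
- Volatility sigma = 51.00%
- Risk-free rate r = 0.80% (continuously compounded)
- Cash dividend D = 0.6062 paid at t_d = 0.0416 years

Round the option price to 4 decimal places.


PV(D) = D * exp(-r * t_d) = 0.6062 * 0.99966726 = 0.60599829
S_0' = S_0 - PV(D) = 26.7400 - 0.60599829 = 26.13400171
d1 = (ln(S_0'/K) + (r + sigma^2/2)*T) / (sigma*sqrt(T)) = 0.13136449
d2 = d1 - sigma*sqrt(T) = -0.01583038
exp(-rT) = 0.99933382
N(d1) = 0.55225651; N(d2) = 0.49368486
C = S_0' * N(d1) - K * exp(-rT) * N(d2) = 26.13400171 * 0.55225651 - 25.9300 * 0.99933382 * 0.49368486 = 1.6400

Answer: Price = 1.6400


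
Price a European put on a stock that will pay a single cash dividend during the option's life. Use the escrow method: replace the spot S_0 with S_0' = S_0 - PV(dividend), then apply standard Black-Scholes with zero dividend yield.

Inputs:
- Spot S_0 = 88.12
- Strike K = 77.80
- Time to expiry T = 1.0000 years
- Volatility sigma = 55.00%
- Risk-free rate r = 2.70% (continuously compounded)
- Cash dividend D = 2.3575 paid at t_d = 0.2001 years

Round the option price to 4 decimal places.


Answer: Price = 12.9088

Derivation:
PV(D) = D * exp(-r * t_d) = 2.3575 * 0.99461187 = 2.34479748
S_0' = S_0 - PV(D) = 88.1200 - 2.34479748 = 85.77520252
d1 = (ln(S_0'/K) + (r + sigma^2/2)*T) / (sigma*sqrt(T)) = 0.50152458
d2 = d1 - sigma*sqrt(T) = -0.04847542
exp(-rT) = 0.97336124
N(-d1) = 0.30800099; N(-d2) = 0.51933132
P = K * exp(-rT) * N(-d2) - S_0' * N(-d1) = 77.8000 * 0.97336124 * 0.51933132 - 85.77520252 * 0.30800099 = 12.9088


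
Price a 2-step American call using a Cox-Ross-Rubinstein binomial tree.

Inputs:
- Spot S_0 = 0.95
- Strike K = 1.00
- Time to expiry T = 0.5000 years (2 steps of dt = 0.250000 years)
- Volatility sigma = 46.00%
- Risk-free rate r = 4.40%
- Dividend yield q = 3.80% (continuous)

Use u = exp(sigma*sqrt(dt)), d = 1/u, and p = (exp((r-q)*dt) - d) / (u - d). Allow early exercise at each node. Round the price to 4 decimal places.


Answer: Price = V(0,0) = 0.0982

Derivation:
dt = T/N = 0.250000
u = exp(sigma*sqrt(dt)) = 1.258600; d = 1/u = 0.794534
p = (exp((r-q)*dt) - d) / (u - d) = 0.445987
Discount per step: exp(-r*dt) = 0.989060
Stock lattice S(k, i) with i counting down-moves:
  k=0: S(0,0) = 0.9500
  k=1: S(1,0) = 1.1957; S(1,1) = 0.7548
  k=2: S(2,0) = 1.5049; S(2,1) = 0.9500; S(2,2) = 0.5997
Terminal payoffs V(N, i) = max(S_T - K, 0):
  V(2,0) = 0.504870; V(2,1) = 0.000000; V(2,2) = 0.000000
Backward induction: V(k, i) = exp(-r*dt) * [p * V(k+1, i) + (1-p) * V(k+1, i+1)]; then take max(V_cont, immediate exercise) for American.
  V(1,0) = exp(-r*dt) * [p*0.504870 + (1-p)*0.000000] = 0.222702; exercise = 0.195670; V(1,0) = max -> 0.222702
  V(1,1) = exp(-r*dt) * [p*0.000000 + (1-p)*0.000000] = 0.000000; exercise = 0.000000; V(1,1) = max -> 0.000000
  V(0,0) = exp(-r*dt) * [p*0.222702 + (1-p)*0.000000] = 0.098236; exercise = 0.000000; V(0,0) = max -> 0.098236


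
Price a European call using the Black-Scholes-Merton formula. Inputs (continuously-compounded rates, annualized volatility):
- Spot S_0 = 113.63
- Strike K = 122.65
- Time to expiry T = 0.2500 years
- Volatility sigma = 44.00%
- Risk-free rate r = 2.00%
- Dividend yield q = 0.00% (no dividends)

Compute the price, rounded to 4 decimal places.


Answer: Price = 6.6532

Derivation:
d1 = (ln(S/K) + (r - q + 0.5*sigma^2) * T) / (sigma * sqrt(T)) = -0.21448734
d2 = d1 - sigma * sqrt(T) = -0.43448734
exp(-rT) = 0.99501248; exp(-qT) = 1.00000000
C = S_0 * exp(-qT) * N(d1) - K * exp(-rT) * N(d2)
N(d1) = 0.41508352; N(d2) = 0.33196729
C = 113.6300 * 1.00000000 * 0.41508352 - 122.6500 * 0.99501248 * 0.33196729 = 6.6532


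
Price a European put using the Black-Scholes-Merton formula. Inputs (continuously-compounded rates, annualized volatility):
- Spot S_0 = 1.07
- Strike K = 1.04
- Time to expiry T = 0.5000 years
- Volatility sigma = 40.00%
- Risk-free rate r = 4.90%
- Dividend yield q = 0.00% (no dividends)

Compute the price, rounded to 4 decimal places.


Answer: Price = 0.0917

Derivation:
d1 = (ln(S/K) + (r - q + 0.5*sigma^2) * T) / (sigma * sqrt(T)) = 0.32858522
d2 = d1 - sigma * sqrt(T) = 0.04574251
exp(-rT) = 0.97579769; exp(-qT) = 1.00000000
P = K * exp(-rT) * N(-d2) - S_0 * exp(-qT) * N(-d1)
N(-d1) = 0.37123461; N(-d2) = 0.48175774
P = 1.0400 * 0.97579769 * 0.48175774 - 1.0700 * 1.00000000 * 0.37123461 = 0.0917


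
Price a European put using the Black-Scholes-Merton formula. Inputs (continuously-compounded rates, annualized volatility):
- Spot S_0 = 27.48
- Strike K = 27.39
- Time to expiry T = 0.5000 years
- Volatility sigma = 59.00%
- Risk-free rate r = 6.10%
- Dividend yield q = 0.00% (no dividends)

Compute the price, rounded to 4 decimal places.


Answer: Price = 4.0233

Derivation:
d1 = (ln(S/K) + (r - q + 0.5*sigma^2) * T) / (sigma * sqrt(T)) = 0.28956738
d2 = d1 - sigma * sqrt(T) = -0.12762562
exp(-rT) = 0.96996043; exp(-qT) = 1.00000000
P = K * exp(-rT) * N(-d2) - S_0 * exp(-qT) * N(-d1)
N(-d1) = 0.38607361; N(-d2) = 0.55077737
P = 27.3900 * 0.96996043 * 0.55077737 - 27.4800 * 1.00000000 * 0.38607361 = 4.0233


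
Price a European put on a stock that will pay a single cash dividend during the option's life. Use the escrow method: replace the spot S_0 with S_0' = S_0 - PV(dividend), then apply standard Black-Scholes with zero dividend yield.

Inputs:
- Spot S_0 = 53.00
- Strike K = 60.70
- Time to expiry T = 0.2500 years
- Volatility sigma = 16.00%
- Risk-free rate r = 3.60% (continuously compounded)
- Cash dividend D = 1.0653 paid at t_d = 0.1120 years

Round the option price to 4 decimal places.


PV(D) = D * exp(-r * t_d) = 1.0653 * 0.99597612 = 1.06101336
S_0' = S_0 - PV(D) = 53.0000 - 1.06101336 = 51.93898664
d1 = (ln(S_0'/K) + (r + sigma^2/2)*T) / (sigma*sqrt(T)) = -1.79592503
d2 = d1 - sigma*sqrt(T) = -1.87592503
exp(-rT) = 0.99104038
N(-d1) = 0.96374678; N(-d2) = 0.96966721
P = K * exp(-rT) * N(-d2) - S_0' * N(-d1) = 60.7000 * 0.99104038 * 0.96966721 - 51.93898664 * 0.96374678 = 8.2754

Answer: Price = 8.2754


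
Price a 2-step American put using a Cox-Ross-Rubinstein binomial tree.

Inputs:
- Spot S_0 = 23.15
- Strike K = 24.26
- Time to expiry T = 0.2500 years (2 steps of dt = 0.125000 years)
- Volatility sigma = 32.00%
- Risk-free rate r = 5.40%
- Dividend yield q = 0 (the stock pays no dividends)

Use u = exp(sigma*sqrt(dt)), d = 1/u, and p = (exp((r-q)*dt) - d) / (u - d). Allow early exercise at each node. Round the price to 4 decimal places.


dt = T/N = 0.125000
u = exp(sigma*sqrt(dt)) = 1.119785; d = 1/u = 0.893028
p = (exp((r-q)*dt) - d) / (u - d) = 0.501614
Discount per step: exp(-r*dt) = 0.993273
Stock lattice S(k, i) with i counting down-moves:
  k=0: S(0,0) = 23.1500
  k=1: S(1,0) = 25.9230; S(1,1) = 20.6736
  k=2: S(2,0) = 29.0282; S(2,1) = 23.1500; S(2,2) = 18.4621
Terminal payoffs V(N, i) = max(K - S_T, 0):
  V(2,0) = 0.000000; V(2,1) = 1.110000; V(2,2) = 5.797888
Backward induction: V(k, i) = exp(-r*dt) * [p * V(k+1, i) + (1-p) * V(k+1, i+1)]; then take max(V_cont, immediate exercise) for American.
  V(1,0) = exp(-r*dt) * [p*0.000000 + (1-p)*1.110000] = 0.549487; exercise = 0.000000; V(1,0) = max -> 0.549487
  V(1,1) = exp(-r*dt) * [p*1.110000 + (1-p)*5.797888] = 3.423193; exercise = 3.586396; V(1,1) = max -> 3.586396
  V(0,0) = exp(-r*dt) * [p*0.549487 + (1-p)*3.586396] = 2.049161; exercise = 1.110000; V(0,0) = max -> 2.049161

Answer: Price = V(0,0) = 2.0492


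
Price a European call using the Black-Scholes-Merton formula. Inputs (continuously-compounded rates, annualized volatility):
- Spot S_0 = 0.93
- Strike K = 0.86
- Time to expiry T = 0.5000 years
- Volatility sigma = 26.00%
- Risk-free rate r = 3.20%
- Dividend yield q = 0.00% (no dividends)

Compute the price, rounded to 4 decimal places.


d1 = (ln(S/K) + (r - q + 0.5*sigma^2) * T) / (sigma * sqrt(T)) = 0.60458825
d2 = d1 - sigma * sqrt(T) = 0.42074048
exp(-rT) = 0.98412732; exp(-qT) = 1.00000000
C = S_0 * exp(-qT) * N(d1) - K * exp(-rT) * N(d2)
N(d1) = 0.72727369; N(d2) = 0.66302770
C = 0.9300 * 1.00000000 * 0.72727369 - 0.8600 * 0.98412732 * 0.66302770 = 0.1152

Answer: Price = 0.1152


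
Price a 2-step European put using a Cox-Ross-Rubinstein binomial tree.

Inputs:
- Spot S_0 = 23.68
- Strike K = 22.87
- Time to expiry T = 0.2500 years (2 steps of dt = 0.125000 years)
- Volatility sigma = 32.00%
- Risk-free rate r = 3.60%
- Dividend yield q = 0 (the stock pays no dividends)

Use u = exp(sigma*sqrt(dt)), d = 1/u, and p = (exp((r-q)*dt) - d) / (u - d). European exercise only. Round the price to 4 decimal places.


dt = T/N = 0.125000
u = exp(sigma*sqrt(dt)) = 1.119785; d = 1/u = 0.893028
p = (exp((r-q)*dt) - d) / (u - d) = 0.491636
Discount per step: exp(-r*dt) = 0.995510
Stock lattice S(k, i) with i counting down-moves:
  k=0: S(0,0) = 23.6800
  k=1: S(1,0) = 26.5165; S(1,1) = 21.1469
  k=2: S(2,0) = 29.6928; S(2,1) = 23.6800; S(2,2) = 18.8848
Terminal payoffs V(N, i) = max(K - S_T, 0):
  V(2,0) = 0.000000; V(2,1) = 0.000000; V(2,2) = 3.985214
Backward induction: V(k, i) = exp(-r*dt) * [p * V(k+1, i) + (1-p) * V(k+1, i+1)].
  V(1,0) = exp(-r*dt) * [p*0.000000 + (1-p)*0.000000] = 0.000000
  V(1,1) = exp(-r*dt) * [p*0.000000 + (1-p)*3.985214] = 2.016845
  V(0,0) = exp(-r*dt) * [p*0.000000 + (1-p)*2.016845] = 1.020689

Answer: Price = V(0,0) = 1.0207


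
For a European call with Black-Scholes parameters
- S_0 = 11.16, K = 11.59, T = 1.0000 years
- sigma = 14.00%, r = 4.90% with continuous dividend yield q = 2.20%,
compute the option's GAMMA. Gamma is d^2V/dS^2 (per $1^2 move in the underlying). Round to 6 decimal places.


Answer: Gamma = 0.249777

Derivation:
d1 = -0.0071907171; d2 = -0.1471907171
phi(d1) = 0.3989319666; exp(-qT) = 0.9782402351; exp(-rT) = 0.9521811297
Gamma = exp(-qT) * phi(d1) / (S * sigma * sqrt(T)) = 0.9782402351 * 0.3989319666 / (11.1600 * 0.1400 * 1.0000000000) = 0.249777


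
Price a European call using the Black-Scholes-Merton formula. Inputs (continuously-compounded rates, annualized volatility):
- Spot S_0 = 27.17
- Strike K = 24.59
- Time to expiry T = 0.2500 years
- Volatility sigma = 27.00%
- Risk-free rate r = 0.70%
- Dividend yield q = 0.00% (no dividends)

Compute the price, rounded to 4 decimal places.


Answer: Price = 3.0781

Derivation:
d1 = (ln(S/K) + (r - q + 0.5*sigma^2) * T) / (sigma * sqrt(T)) = 0.81952642
d2 = d1 - sigma * sqrt(T) = 0.68452642
exp(-rT) = 0.99825153; exp(-qT) = 1.00000000
C = S_0 * exp(-qT) * N(d1) - K * exp(-rT) * N(d2)
N(d1) = 0.79375693; N(d2) = 0.75317860
C = 27.1700 * 1.00000000 * 0.79375693 - 24.5900 * 0.99825153 * 0.75317860 = 3.0781


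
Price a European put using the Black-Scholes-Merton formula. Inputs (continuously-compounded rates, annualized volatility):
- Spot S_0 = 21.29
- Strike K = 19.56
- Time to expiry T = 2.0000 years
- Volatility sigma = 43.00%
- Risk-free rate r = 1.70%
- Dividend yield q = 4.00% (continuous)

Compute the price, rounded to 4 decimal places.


d1 = (ln(S/K) + (r - q + 0.5*sigma^2) * T) / (sigma * sqrt(T)) = 0.36777909
d2 = d1 - sigma * sqrt(T) = -0.24033274
exp(-rT) = 0.96657150; exp(-qT) = 0.92311635
P = K * exp(-rT) * N(-d2) - S_0 * exp(-qT) * N(-d1)
N(-d1) = 0.35651898; N(-d2) = 0.59496384
P = 19.5600 * 0.96657150 * 0.59496384 - 21.2900 * 0.92311635 * 0.35651898 = 4.2417

Answer: Price = 4.2417


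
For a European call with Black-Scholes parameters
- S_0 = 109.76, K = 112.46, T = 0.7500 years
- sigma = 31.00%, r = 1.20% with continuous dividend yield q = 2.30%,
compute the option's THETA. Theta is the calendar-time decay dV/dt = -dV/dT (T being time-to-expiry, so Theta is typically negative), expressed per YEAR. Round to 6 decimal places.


d1 = 0.0129850214; d2 = -0.2554828537
phi(d1) = 0.3989086488; exp(-qT) = 0.9828979294; exp(-rT) = 0.9910403788
Theta = -S*exp(-qT)*phi(d1)*sigma/(2*sqrt(T)) - r*K*exp(-rT)*N(d2) + q*S*exp(-qT)*N(d1)
N(d1) = 0.5051801285; N(d2) = 0.3991750925; sqrt(T) = 0.8660254038
Term 1 = -109.7600 * 0.9828979294 * 0.3989086488 * 0.3100 / (2 * 0.8660254038) = -7.7024171825
Term 2 = -0.0120 * 112.4600 * 0.9910403788 * 0.3991750925 = -0.5338682697
Term 3 = 0.0230 * 109.7600 * 0.9828979294 * 0.5051801285 = 1.2535065672
Theta = -7.7024171825 + (-0.5338682697) + (1.2535065672) = -6.982779

Answer: Theta = -6.982779


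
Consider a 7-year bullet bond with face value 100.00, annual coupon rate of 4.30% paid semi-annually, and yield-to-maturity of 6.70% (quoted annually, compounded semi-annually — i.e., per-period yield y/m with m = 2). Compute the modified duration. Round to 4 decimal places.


Coupon per period c = face * coupon_rate / m = 2.150000
Periods per year m = 2; per-period yield y/m = 0.033500
Number of cashflows N = 14
Cashflows (t years, CF_t, discount factor 1/(1+y/m)^(m*t), PV):
  t = 0.5000: CF_t = 2.150000, DF = 0.967586, PV = 2.080310
  t = 1.0000: CF_t = 2.150000, DF = 0.936222, PV = 2.012878
  t = 1.5000: CF_t = 2.150000, DF = 0.905876, PV = 1.947633
  t = 2.0000: CF_t = 2.150000, DF = 0.876512, PV = 1.884502
  t = 2.5000: CF_t = 2.150000, DF = 0.848101, PV = 1.823417
  t = 3.0000: CF_t = 2.150000, DF = 0.820611, PV = 1.764313
  t = 3.5000: CF_t = 2.150000, DF = 0.794011, PV = 1.707124
  t = 4.0000: CF_t = 2.150000, DF = 0.768274, PV = 1.651789
  t = 4.5000: CF_t = 2.150000, DF = 0.743371, PV = 1.598248
  t = 5.0000: CF_t = 2.150000, DF = 0.719275, PV = 1.546442
  t = 5.5000: CF_t = 2.150000, DF = 0.695961, PV = 1.496315
  t = 6.0000: CF_t = 2.150000, DF = 0.673402, PV = 1.447814
  t = 6.5000: CF_t = 2.150000, DF = 0.651574, PV = 1.400884
  t = 7.0000: CF_t = 102.150000, DF = 0.630454, PV = 64.400856
Price P = sum_t PV_t = 86.762524
First compute Macaulay numerator sum_t t * PV_t:
  t * PV_t at t = 0.5000: 1.040155
  t * PV_t at t = 1.0000: 2.012878
  t * PV_t at t = 1.5000: 2.921449
  t * PV_t at t = 2.0000: 3.769003
  t * PV_t at t = 2.5000: 4.558543
  t * PV_t at t = 3.0000: 5.292938
  t * PV_t at t = 3.5000: 5.974934
  t * PV_t at t = 4.0000: 6.607157
  t * PV_t at t = 4.5000: 7.192115
  t * PV_t at t = 5.0000: 7.732210
  t * PV_t at t = 5.5000: 8.229735
  t * PV_t at t = 6.0000: 8.686882
  t * PV_t at t = 6.5000: 9.105747
  t * PV_t at t = 7.0000: 450.805989
Macaulay duration D = 523.929737 / 86.762524 = 6.038664
Modified duration = D / (1 + y/m) = 6.038664 / (1 + 0.033500) = 5.842926

Answer: Modified duration = 5.8429


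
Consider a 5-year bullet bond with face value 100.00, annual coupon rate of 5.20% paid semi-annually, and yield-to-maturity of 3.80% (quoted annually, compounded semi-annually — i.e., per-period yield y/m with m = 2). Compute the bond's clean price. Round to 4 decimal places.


Coupon per period c = face * coupon_rate / m = 2.600000
Periods per year m = 2; per-period yield y/m = 0.019000
Number of cashflows N = 10
Cashflows (t years, CF_t, discount factor 1/(1+y/m)^(m*t), PV):
  t = 0.5000: CF_t = 2.600000, DF = 0.981354, PV = 2.551521
  t = 1.0000: CF_t = 2.600000, DF = 0.963056, PV = 2.503946
  t = 1.5000: CF_t = 2.600000, DF = 0.945099, PV = 2.457258
  t = 2.0000: CF_t = 2.600000, DF = 0.927477, PV = 2.411441
  t = 2.5000: CF_t = 2.600000, DF = 0.910184, PV = 2.366478
  t = 3.0000: CF_t = 2.600000, DF = 0.893213, PV = 2.322353
  t = 3.5000: CF_t = 2.600000, DF = 0.876558, PV = 2.279051
  t = 4.0000: CF_t = 2.600000, DF = 0.860214, PV = 2.236557
  t = 4.5000: CF_t = 2.600000, DF = 0.844175, PV = 2.194854
  t = 5.0000: CF_t = 102.600000, DF = 0.828434, PV = 84.997376
Price P = sum_t PV_t = 106.320835

Answer: Price = 106.3208


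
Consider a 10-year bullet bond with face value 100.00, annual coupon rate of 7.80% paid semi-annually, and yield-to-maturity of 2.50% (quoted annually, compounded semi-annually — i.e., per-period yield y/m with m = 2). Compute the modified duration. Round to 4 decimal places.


Coupon per period c = face * coupon_rate / m = 3.900000
Periods per year m = 2; per-period yield y/m = 0.012500
Number of cashflows N = 20
Cashflows (t years, CF_t, discount factor 1/(1+y/m)^(m*t), PV):
  t = 0.5000: CF_t = 3.900000, DF = 0.987654, PV = 3.851852
  t = 1.0000: CF_t = 3.900000, DF = 0.975461, PV = 3.804298
  t = 1.5000: CF_t = 3.900000, DF = 0.963418, PV = 3.757331
  t = 2.0000: CF_t = 3.900000, DF = 0.951524, PV = 3.710945
  t = 2.5000: CF_t = 3.900000, DF = 0.939777, PV = 3.665131
  t = 3.0000: CF_t = 3.900000, DF = 0.928175, PV = 3.619882
  t = 3.5000: CF_t = 3.900000, DF = 0.916716, PV = 3.575192
  t = 4.0000: CF_t = 3.900000, DF = 0.905398, PV = 3.531054
  t = 4.5000: CF_t = 3.900000, DF = 0.894221, PV = 3.487461
  t = 5.0000: CF_t = 3.900000, DF = 0.883181, PV = 3.444406
  t = 5.5000: CF_t = 3.900000, DF = 0.872277, PV = 3.401882
  t = 6.0000: CF_t = 3.900000, DF = 0.861509, PV = 3.359884
  t = 6.5000: CF_t = 3.900000, DF = 0.850873, PV = 3.318403
  t = 7.0000: CF_t = 3.900000, DF = 0.840368, PV = 3.277436
  t = 7.5000: CF_t = 3.900000, DF = 0.829993, PV = 3.236973
  t = 8.0000: CF_t = 3.900000, DF = 0.819746, PV = 3.197011
  t = 8.5000: CF_t = 3.900000, DF = 0.809626, PV = 3.157541
  t = 9.0000: CF_t = 3.900000, DF = 0.799631, PV = 3.118559
  t = 9.5000: CF_t = 3.900000, DF = 0.789759, PV = 3.080059
  t = 10.0000: CF_t = 103.900000, DF = 0.780009, PV = 81.042888
Price P = sum_t PV_t = 146.638188
First compute Macaulay numerator sum_t t * PV_t:
  t * PV_t at t = 0.5000: 1.925926
  t * PV_t at t = 1.0000: 3.804298
  t * PV_t at t = 1.5000: 5.635997
  t * PV_t at t = 2.0000: 7.421889
  t * PV_t at t = 2.5000: 9.162826
  t * PV_t at t = 3.0000: 10.859646
  t * PV_t at t = 3.5000: 12.513172
  t * PV_t at t = 4.0000: 14.124216
  t * PV_t at t = 4.5000: 15.693573
  t * PV_t at t = 5.0000: 17.222028
  t * PV_t at t = 5.5000: 18.710351
  t * PV_t at t = 6.0000: 20.159301
  t * PV_t at t = 6.5000: 21.569623
  t * PV_t at t = 7.0000: 22.942049
  t * PV_t at t = 7.5000: 24.277300
  t * PV_t at t = 8.0000: 25.576086
  t * PV_t at t = 8.5000: 26.839103
  t * PV_t at t = 9.0000: 28.067035
  t * PV_t at t = 9.5000: 29.260558
  t * PV_t at t = 10.0000: 810.428882
Macaulay duration D = 1126.193861 / 146.638188 = 7.680086
Modified duration = D / (1 + y/m) = 7.680086 / (1 + 0.012500) = 7.585270

Answer: Modified duration = 7.5853


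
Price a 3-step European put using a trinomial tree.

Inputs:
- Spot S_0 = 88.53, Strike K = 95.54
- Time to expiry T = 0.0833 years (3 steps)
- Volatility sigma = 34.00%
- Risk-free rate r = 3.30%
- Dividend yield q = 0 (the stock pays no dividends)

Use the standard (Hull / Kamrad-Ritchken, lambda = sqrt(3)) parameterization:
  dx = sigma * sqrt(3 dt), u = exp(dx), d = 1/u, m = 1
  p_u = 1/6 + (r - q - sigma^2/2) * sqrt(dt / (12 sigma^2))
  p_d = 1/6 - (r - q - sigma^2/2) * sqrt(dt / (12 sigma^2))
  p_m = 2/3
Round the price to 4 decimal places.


Answer: Price = V(0,0) = 7.9840

Derivation:
dt = T/N = 0.027767; dx = sigma*sqrt(3*dt) = 0.098130
u = exp(dx) = 1.103106; d = 1/u = 0.906531
p_u = 0.163158, p_m = 0.666667, p_d = 0.170175
Discount per step: exp(-r*dt) = 0.999084
Stock lattice S(k, j) with j the centered position index:
  k=0: S(0,+0) = 88.5300
  k=1: S(1,-1) = 80.2552; S(1,+0) = 88.5300; S(1,+1) = 97.6580
  k=2: S(2,-2) = 72.7538; S(2,-1) = 80.2552; S(2,+0) = 88.5300; S(2,+1) = 97.6580; S(2,+2) = 107.7271
  k=3: S(3,-3) = 65.9536; S(3,-2) = 72.7538; S(3,-1) = 80.2552; S(3,+0) = 88.5300; S(3,+1) = 97.6580; S(3,+2) = 107.7271; S(3,+3) = 118.8344
Terminal payoffs V(N, j) = max(K - S_T, 0):
  V(3,-3) = 29.586382; V(3,-2) = 22.786163; V(3,-1) = 15.284799; V(3,+0) = 7.010000; V(3,+1) = 0.000000; V(3,+2) = 0.000000; V(3,+3) = 0.000000
Backward induction: V(k, j) = exp(-r*dt) * [p_u * V(k+1, j+1) + p_m * V(k+1, j) + p_d * V(k+1, j-1)]
  V(2,-2) = exp(-r*dt) * [p_u*15.284799 + p_m*22.786163 + p_d*29.586382] = 22.698677
  V(2,-1) = exp(-r*dt) * [p_u*7.010000 + p_m*15.284799 + p_d*22.786163] = 15.197315
  V(2,+0) = exp(-r*dt) * [p_u*0.000000 + p_m*7.010000 + p_d*15.284799] = 7.267767
  V(2,+1) = exp(-r*dt) * [p_u*0.000000 + p_m*0.000000 + p_d*7.010000] = 1.191837
  V(2,+2) = exp(-r*dt) * [p_u*0.000000 + p_m*0.000000 + p_d*0.000000] = 0.000000
  V(1,-1) = exp(-r*dt) * [p_u*7.267767 + p_m*15.197315 + p_d*22.698677] = 15.166190
  V(1,+0) = exp(-r*dt) * [p_u*1.191837 + p_m*7.267767 + p_d*15.197315] = 7.618860
  V(1,+1) = exp(-r*dt) * [p_u*0.000000 + p_m*1.191837 + p_d*7.267767] = 2.029492
  V(0,+0) = exp(-r*dt) * [p_u*2.029492 + p_m*7.618860 + p_d*15.166190] = 7.983960


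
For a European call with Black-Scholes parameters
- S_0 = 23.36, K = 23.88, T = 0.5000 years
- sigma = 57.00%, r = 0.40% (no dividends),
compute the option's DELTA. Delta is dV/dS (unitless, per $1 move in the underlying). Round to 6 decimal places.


d1 = 0.1518638830; d2 = -0.2511869823
phi(d1) = 0.3943683718; exp(-qT) = 1.0000000000; exp(-rT) = 0.9980019987
N(d1) = 0.5603528525
Delta = exp(-qT) * N(d1) = 1.0000000000 * 0.5603528525 = 0.560353

Answer: Delta = 0.560353


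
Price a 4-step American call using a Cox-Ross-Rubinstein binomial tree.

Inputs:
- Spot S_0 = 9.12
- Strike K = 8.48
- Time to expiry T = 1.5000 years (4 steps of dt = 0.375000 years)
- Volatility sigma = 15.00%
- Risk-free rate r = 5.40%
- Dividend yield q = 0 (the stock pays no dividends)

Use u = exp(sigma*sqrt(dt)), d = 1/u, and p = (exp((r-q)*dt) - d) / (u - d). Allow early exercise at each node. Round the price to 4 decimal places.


Answer: Price = V(0,0) = 1.4921

Derivation:
dt = T/N = 0.375000
u = exp(sigma*sqrt(dt)) = 1.096207; d = 1/u = 0.912237
p = (exp((r-q)*dt) - d) / (u - d) = 0.588246
Discount per step: exp(-r*dt) = 0.979954
Stock lattice S(k, i) with i counting down-moves:
  k=0: S(0,0) = 9.1200
  k=1: S(1,0) = 9.9974; S(1,1) = 8.3196
  k=2: S(2,0) = 10.9592; S(2,1) = 9.1200; S(2,2) = 7.5894
  k=3: S(3,0) = 12.0136; S(3,1) = 9.9974; S(3,2) = 8.3196; S(3,3) = 6.9234
  k=4: S(4,0) = 13.1694; S(4,1) = 10.9592; S(4,2) = 9.1200; S(4,3) = 7.5894; S(4,4) = 6.3157
Terminal payoffs V(N, i) = max(S_T - K, 0):
  V(4,0) = 4.689365; V(4,1) = 2.479225; V(4,2) = 0.640000; V(4,3) = 0.000000; V(4,4) = 0.000000
Backward induction: V(k, i) = exp(-r*dt) * [p * V(k+1, i) + (1-p) * V(k+1, i+1)]; then take max(V_cont, immediate exercise) for American.
  V(3,0) = exp(-r*dt) * [p*4.689365 + (1-p)*2.479225] = 3.703570; exercise = 3.533577; V(3,0) = max -> 3.703570
  V(3,1) = exp(-r*dt) * [p*2.479225 + (1-p)*0.640000] = 1.687399; exercise = 1.517406; V(3,1) = max -> 1.687399
  V(3,2) = exp(-r*dt) * [p*0.640000 + (1-p)*0.000000] = 0.368931; exercise = 0.000000; V(3,2) = max -> 0.368931
  V(3,3) = exp(-r*dt) * [p*0.000000 + (1-p)*0.000000] = 0.000000; exercise = 0.000000; V(3,3) = max -> 0.000000
  V(2,0) = exp(-r*dt) * [p*3.703570 + (1-p)*1.687399] = 2.815803; exercise = 2.479225; V(2,0) = max -> 2.815803
  V(2,1) = exp(-r*dt) * [p*1.687399 + (1-p)*0.368931] = 1.121572; exercise = 0.640000; V(2,1) = max -> 1.121572
  V(2,2) = exp(-r*dt) * [p*0.368931 + (1-p)*0.000000] = 0.212672; exercise = 0.000000; V(2,2) = max -> 0.212672
  V(1,0) = exp(-r*dt) * [p*2.815803 + (1-p)*1.121572] = 2.075735; exercise = 1.517406; V(1,0) = max -> 2.075735
  V(1,1) = exp(-r*dt) * [p*1.121572 + (1-p)*0.212672] = 0.732348; exercise = 0.000000; V(1,1) = max -> 0.732348
  V(0,0) = exp(-r*dt) * [p*2.075735 + (1-p)*0.732348] = 1.492068; exercise = 0.640000; V(0,0) = max -> 1.492068


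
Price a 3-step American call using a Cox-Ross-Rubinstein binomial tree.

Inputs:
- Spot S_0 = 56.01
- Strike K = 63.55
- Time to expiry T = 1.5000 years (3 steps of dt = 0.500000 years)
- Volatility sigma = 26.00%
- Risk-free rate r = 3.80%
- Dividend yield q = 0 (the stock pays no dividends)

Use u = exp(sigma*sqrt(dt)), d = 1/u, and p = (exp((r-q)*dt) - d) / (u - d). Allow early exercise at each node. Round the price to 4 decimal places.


Answer: Price = V(0,0) = 5.4720

Derivation:
dt = T/N = 0.500000
u = exp(sigma*sqrt(dt)) = 1.201833; d = 1/u = 0.832062
p = (exp((r-q)*dt) - d) / (u - d) = 0.506042
Discount per step: exp(-r*dt) = 0.981179
Stock lattice S(k, i) with i counting down-moves:
  k=0: S(0,0) = 56.0100
  k=1: S(1,0) = 67.3147; S(1,1) = 46.6038
  k=2: S(2,0) = 80.9010; S(2,1) = 56.0100; S(2,2) = 38.7773
  k=3: S(3,0) = 97.2294; S(3,1) = 67.3147; S(3,2) = 46.6038; S(3,3) = 32.2651
Terminal payoffs V(N, i) = max(S_T - K, 0):
  V(3,0) = 33.679439; V(3,1) = 3.764658; V(3,2) = 0.000000; V(3,3) = 0.000000
Backward induction: V(k, i) = exp(-r*dt) * [p * V(k+1, i) + (1-p) * V(k+1, i+1)]; then take max(V_cont, immediate exercise) for American.
  V(2,0) = exp(-r*dt) * [p*33.679439 + (1-p)*3.764658] = 18.547018; exercise = 17.350967; V(2,0) = max -> 18.547018
  V(2,1) = exp(-r*dt) * [p*3.764658 + (1-p)*0.000000] = 1.869219; exercise = 0.000000; V(2,1) = max -> 1.869219
  V(2,2) = exp(-r*dt) * [p*0.000000 + (1-p)*0.000000] = 0.000000; exercise = 0.000000; V(2,2) = max -> 0.000000
  V(1,0) = exp(-r*dt) * [p*18.547018 + (1-p)*1.869219] = 10.114859; exercise = 3.764658; V(1,0) = max -> 10.114859
  V(1,1) = exp(-r*dt) * [p*1.869219 + (1-p)*0.000000] = 0.928100; exercise = 0.000000; V(1,1) = max -> 0.928100
  V(0,0) = exp(-r*dt) * [p*10.114859 + (1-p)*0.928100] = 5.472019; exercise = 0.000000; V(0,0) = max -> 5.472019


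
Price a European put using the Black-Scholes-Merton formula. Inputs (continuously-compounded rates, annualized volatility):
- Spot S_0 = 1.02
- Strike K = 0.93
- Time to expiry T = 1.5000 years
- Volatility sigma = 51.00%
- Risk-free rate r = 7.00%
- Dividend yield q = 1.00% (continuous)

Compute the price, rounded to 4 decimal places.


Answer: Price = 0.1513

Derivation:
d1 = (ln(S/K) + (r - q + 0.5*sigma^2) * T) / (sigma * sqrt(T)) = 0.60428483
d2 = d1 - sigma * sqrt(T) = -0.02033506
exp(-rT) = 0.90032452; exp(-qT) = 0.98511194
P = K * exp(-rT) * N(-d2) - S_0 * exp(-qT) * N(-d1)
N(-d1) = 0.27282715; N(-d2) = 0.50811195
P = 0.9300 * 0.90032452 * 0.50811195 - 1.0200 * 0.98511194 * 0.27282715 = 0.1513


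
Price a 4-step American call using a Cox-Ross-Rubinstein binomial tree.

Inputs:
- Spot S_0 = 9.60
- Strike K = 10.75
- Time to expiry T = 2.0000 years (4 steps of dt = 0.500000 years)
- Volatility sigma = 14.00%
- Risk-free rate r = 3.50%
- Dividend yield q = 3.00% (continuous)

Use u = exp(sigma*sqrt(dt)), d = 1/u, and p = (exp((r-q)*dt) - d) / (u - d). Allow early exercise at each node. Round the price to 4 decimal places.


Answer: Price = V(0,0) = 0.3975

Derivation:
dt = T/N = 0.500000
u = exp(sigma*sqrt(dt)) = 1.104061; d = 1/u = 0.905747
p = (exp((r-q)*dt) - d) / (u - d) = 0.487894
Discount per step: exp(-r*dt) = 0.982652
Stock lattice S(k, i) with i counting down-moves:
  k=0: S(0,0) = 9.6000
  k=1: S(1,0) = 10.5990; S(1,1) = 8.6952
  k=2: S(2,0) = 11.7019; S(2,1) = 9.6000; S(2,2) = 7.8756
  k=3: S(3,0) = 12.9196; S(3,1) = 10.5990; S(3,2) = 8.6952; S(3,3) = 7.1333
  k=4: S(4,0) = 14.2641; S(4,1) = 11.7019; S(4,2) = 9.6000; S(4,3) = 7.8756; S(4,4) = 6.4610
Terminal payoffs V(N, i) = max(S_T - K, 0):
  V(4,0) = 3.514057; V(4,1) = 0.951921; V(4,2) = 0.000000; V(4,3) = 0.000000; V(4,4) = 0.000000
Backward induction: V(k, i) = exp(-r*dt) * [p * V(k+1, i) + (1-p) * V(k+1, i+1)]; then take max(V_cont, immediate exercise) for American.
  V(3,0) = exp(-r*dt) * [p*3.514057 + (1-p)*0.951921] = 2.163771; exercise = 2.169631; V(3,0) = max -> 2.169631
  V(3,1) = exp(-r*dt) * [p*0.951921 + (1-p)*0.000000] = 0.456379; exercise = 0.000000; V(3,1) = max -> 0.456379
  V(3,2) = exp(-r*dt) * [p*0.000000 + (1-p)*0.000000] = 0.000000; exercise = 0.000000; V(3,2) = max -> 0.000000
  V(3,3) = exp(-r*dt) * [p*0.000000 + (1-p)*0.000000] = 0.000000; exercise = 0.000000; V(3,3) = max -> 0.000000
  V(2,0) = exp(-r*dt) * [p*2.169631 + (1-p)*0.456379] = 1.269846; exercise = 0.951921; V(2,0) = max -> 1.269846
  V(2,1) = exp(-r*dt) * [p*0.456379 + (1-p)*0.000000] = 0.218802; exercise = 0.000000; V(2,1) = max -> 0.218802
  V(2,2) = exp(-r*dt) * [p*0.000000 + (1-p)*0.000000] = 0.000000; exercise = 0.000000; V(2,2) = max -> 0.000000
  V(1,0) = exp(-r*dt) * [p*1.269846 + (1-p)*0.218802] = 0.718908; exercise = 0.000000; V(1,0) = max -> 0.718908
  V(1,1) = exp(-r*dt) * [p*0.218802 + (1-p)*0.000000] = 0.104900; exercise = 0.000000; V(1,1) = max -> 0.104900
  V(0,0) = exp(-r*dt) * [p*0.718908 + (1-p)*0.104900] = 0.397454; exercise = 0.000000; V(0,0) = max -> 0.397454


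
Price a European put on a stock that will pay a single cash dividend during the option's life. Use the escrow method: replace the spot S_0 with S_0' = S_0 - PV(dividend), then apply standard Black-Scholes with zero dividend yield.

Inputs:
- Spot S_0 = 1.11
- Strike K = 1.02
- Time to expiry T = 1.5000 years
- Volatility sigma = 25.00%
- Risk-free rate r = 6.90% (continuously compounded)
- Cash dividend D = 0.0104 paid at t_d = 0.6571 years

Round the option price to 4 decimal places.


Answer: Price = 0.0529

Derivation:
PV(D) = D * exp(-r * t_d) = 0.0104 * 0.95567259 = 0.00993899
S_0' = S_0 - PV(D) = 1.1100 - 0.00993899 = 1.10006101
d1 = (ln(S_0'/K) + (r + sigma^2/2)*T) / (sigma*sqrt(T)) = 0.73791045
d2 = d1 - sigma*sqrt(T) = 0.43172423
exp(-rT) = 0.90167602
N(-d1) = 0.23028443; N(-d2) = 0.33297093
P = K * exp(-rT) * N(-d2) - S_0' * N(-d1) = 1.0200 * 0.90167602 * 0.33297093 - 1.10006101 * 0.23028443 = 0.0529


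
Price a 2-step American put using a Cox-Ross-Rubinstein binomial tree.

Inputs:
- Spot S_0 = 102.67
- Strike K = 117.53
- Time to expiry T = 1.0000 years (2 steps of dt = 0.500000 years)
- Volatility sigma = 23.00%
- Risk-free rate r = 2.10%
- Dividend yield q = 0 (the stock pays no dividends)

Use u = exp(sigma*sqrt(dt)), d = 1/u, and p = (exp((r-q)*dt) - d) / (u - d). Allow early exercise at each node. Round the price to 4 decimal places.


Answer: Price = V(0,0) = 18.8615

Derivation:
dt = T/N = 0.500000
u = exp(sigma*sqrt(dt)) = 1.176607; d = 1/u = 0.849902
p = (exp((r-q)*dt) - d) / (u - d) = 0.491739
Discount per step: exp(-r*dt) = 0.989555
Stock lattice S(k, i) with i counting down-moves:
  k=0: S(0,0) = 102.6700
  k=1: S(1,0) = 120.8022; S(1,1) = 87.2594
  k=2: S(2,0) = 142.1367; S(2,1) = 102.6700; S(2,2) = 74.1619
Terminal payoffs V(N, i) = max(K - S_T, 0):
  V(2,0) = 0.000000; V(2,1) = 14.860000; V(2,2) = 43.368078
Backward induction: V(k, i) = exp(-r*dt) * [p * V(k+1, i) + (1-p) * V(k+1, i+1)]; then take max(V_cont, immediate exercise) for American.
  V(1,0) = exp(-r*dt) * [p*0.000000 + (1-p)*14.860000] = 7.473867; exercise = 0.000000; V(1,0) = max -> 7.473867
  V(1,1) = exp(-r*dt) * [p*14.860000 + (1-p)*43.368078] = 29.042982; exercise = 30.270590; V(1,1) = max -> 30.270590
  V(0,0) = exp(-r*dt) * [p*7.473867 + (1-p)*30.270590] = 18.861460; exercise = 14.860000; V(0,0) = max -> 18.861460


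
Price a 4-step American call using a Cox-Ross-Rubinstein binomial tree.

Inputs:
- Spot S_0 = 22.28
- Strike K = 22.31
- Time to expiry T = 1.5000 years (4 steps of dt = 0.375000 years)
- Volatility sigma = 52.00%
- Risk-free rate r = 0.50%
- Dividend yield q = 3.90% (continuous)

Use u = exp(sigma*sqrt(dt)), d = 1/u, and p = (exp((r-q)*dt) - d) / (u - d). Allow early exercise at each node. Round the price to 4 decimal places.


Answer: Price = V(0,0) = 4.7789

Derivation:
dt = T/N = 0.375000
u = exp(sigma*sqrt(dt)) = 1.374972; d = 1/u = 0.727287
p = (exp((r-q)*dt) - d) / (u - d) = 0.401497
Discount per step: exp(-r*dt) = 0.998127
Stock lattice S(k, i) with i counting down-moves:
  k=0: S(0,0) = 22.2800
  k=1: S(1,0) = 30.6344; S(1,1) = 16.2040
  k=2: S(2,0) = 42.1214; S(2,1) = 22.2800; S(2,2) = 11.7849
  k=3: S(3,0) = 57.9158; S(3,1) = 30.6344; S(3,2) = 16.2040; S(3,3) = 8.5710
  k=4: S(4,0) = 79.6326; S(4,1) = 42.1214; S(4,2) = 22.2800; S(4,3) = 11.7849; S(4,4) = 6.2336
Terminal payoffs V(N, i) = max(S_T - K, 0):
  V(4,0) = 57.322642; V(4,1) = 19.811435; V(4,2) = 0.000000; V(4,3) = 0.000000; V(4,4) = 0.000000
Backward induction: V(k, i) = exp(-r*dt) * [p * V(k+1, i) + (1-p) * V(k+1, i+1)]; then take max(V_cont, immediate exercise) for American.
  V(3,0) = exp(-r*dt) * [p*57.322642 + (1-p)*19.811435] = 34.806748; exercise = 35.605811; V(3,0) = max -> 35.605811
  V(3,1) = exp(-r*dt) * [p*19.811435 + (1-p)*0.000000] = 7.939331; exercise = 8.324385; V(3,1) = max -> 8.324385
  V(3,2) = exp(-r*dt) * [p*0.000000 + (1-p)*0.000000] = 0.000000; exercise = 0.000000; V(3,2) = max -> 0.000000
  V(3,3) = exp(-r*dt) * [p*0.000000 + (1-p)*0.000000] = 0.000000; exercise = 0.000000; V(3,3) = max -> 0.000000
  V(2,0) = exp(-r*dt) * [p*35.605811 + (1-p)*8.324385] = 19.241684; exercise = 19.811435; V(2,0) = max -> 19.811435
  V(2,1) = exp(-r*dt) * [p*8.324385 + (1-p)*0.000000] = 3.335955; exercise = 0.000000; V(2,1) = max -> 3.335955
  V(2,2) = exp(-r*dt) * [p*0.000000 + (1-p)*0.000000] = 0.000000; exercise = 0.000000; V(2,2) = max -> 0.000000
  V(1,0) = exp(-r*dt) * [p*19.811435 + (1-p)*3.335955] = 9.932170; exercise = 8.324385; V(1,0) = max -> 9.932170
  V(1,1) = exp(-r*dt) * [p*3.335955 + (1-p)*0.000000] = 1.336867; exercise = 0.000000; V(1,1) = max -> 1.336867
  V(0,0) = exp(-r*dt) * [p*9.932170 + (1-p)*1.336867] = 4.778887; exercise = 0.000000; V(0,0) = max -> 4.778887


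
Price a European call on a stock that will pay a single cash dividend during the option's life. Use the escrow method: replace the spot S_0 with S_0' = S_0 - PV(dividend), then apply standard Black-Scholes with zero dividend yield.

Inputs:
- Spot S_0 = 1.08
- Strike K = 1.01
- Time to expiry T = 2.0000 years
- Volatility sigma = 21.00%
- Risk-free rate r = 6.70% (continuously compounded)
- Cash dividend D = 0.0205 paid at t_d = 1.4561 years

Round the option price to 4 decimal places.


PV(D) = D * exp(-r * t_d) = 0.0205 * 0.90704910 = 0.01859451
S_0' = S_0 - PV(D) = 1.0800 - 0.01859451 = 1.06140549
d1 = (ln(S_0'/K) + (r + sigma^2/2)*T) / (sigma*sqrt(T)) = 0.76685271
d2 = d1 - sigma*sqrt(T) = 0.46986786
exp(-rT) = 0.87459006
N(d1) = 0.77841545; N(d2) = 0.68077529
C = S_0' * N(d1) - K * exp(-rT) * N(d2) = 1.06140549 * 0.77841545 - 1.0100 * 0.87459006 * 0.68077529 = 0.2249

Answer: Price = 0.2249


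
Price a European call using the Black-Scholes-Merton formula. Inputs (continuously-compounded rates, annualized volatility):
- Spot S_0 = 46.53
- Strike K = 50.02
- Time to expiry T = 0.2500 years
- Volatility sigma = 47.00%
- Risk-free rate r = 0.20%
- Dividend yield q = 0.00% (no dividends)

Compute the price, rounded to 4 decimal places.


Answer: Price = 2.9899

Derivation:
d1 = (ln(S/K) + (r - q + 0.5*sigma^2) * T) / (sigma * sqrt(T)) = -0.18814110
d2 = d1 - sigma * sqrt(T) = -0.42314110
exp(-rT) = 0.99950012; exp(-qT) = 1.00000000
C = S_0 * exp(-qT) * N(d1) - K * exp(-rT) * N(d2)
N(d1) = 0.42538302; N(d2) = 0.33609616
C = 46.5300 * 1.00000000 * 0.42538302 - 50.0200 * 0.99950012 * 0.33609616 = 2.9899


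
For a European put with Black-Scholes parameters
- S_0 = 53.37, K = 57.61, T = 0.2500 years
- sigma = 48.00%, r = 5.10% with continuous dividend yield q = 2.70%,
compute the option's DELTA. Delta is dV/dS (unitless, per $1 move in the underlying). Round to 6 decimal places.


d1 = -0.1735307225; d2 = -0.4135307225
phi(d1) = 0.3929806170; exp(-qT) = 0.9932727301; exp(-rT) = 0.9873309369
N(-d1) = 0.5688828594
Delta = -exp(-qT) * N(-d1) = -0.9932727301 * 0.5688828594 = -0.565056

Answer: Delta = -0.565056


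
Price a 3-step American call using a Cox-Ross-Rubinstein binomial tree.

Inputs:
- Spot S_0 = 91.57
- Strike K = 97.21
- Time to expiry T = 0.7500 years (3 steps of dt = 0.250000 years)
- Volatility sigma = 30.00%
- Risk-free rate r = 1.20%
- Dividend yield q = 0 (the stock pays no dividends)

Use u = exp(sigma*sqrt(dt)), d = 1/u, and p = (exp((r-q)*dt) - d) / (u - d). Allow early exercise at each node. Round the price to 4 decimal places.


Answer: Price = V(0,0) = 8.0666

Derivation:
dt = T/N = 0.250000
u = exp(sigma*sqrt(dt)) = 1.161834; d = 1/u = 0.860708
p = (exp((r-q)*dt) - d) / (u - d) = 0.472548
Discount per step: exp(-r*dt) = 0.997004
Stock lattice S(k, i) with i counting down-moves:
  k=0: S(0,0) = 91.5700
  k=1: S(1,0) = 106.3892; S(1,1) = 78.8150
  k=2: S(2,0) = 123.6066; S(2,1) = 91.5700; S(2,2) = 67.8367
  k=3: S(3,0) = 143.6103; S(3,1) = 106.3892; S(3,2) = 78.8150; S(3,3) = 58.3876
Terminal payoffs V(N, i) = max(S_T - K, 0):
  V(3,0) = 46.400347; V(3,1) = 9.179162; V(3,2) = 0.000000; V(3,3) = 0.000000
Backward induction: V(k, i) = exp(-r*dt) * [p * V(k+1, i) + (1-p) * V(k+1, i+1)]; then take max(V_cont, immediate exercise) for American.
  V(2,0) = exp(-r*dt) * [p*46.400347 + (1-p)*9.179162] = 26.687764; exercise = 26.396571; V(2,0) = max -> 26.687764
  V(2,1) = exp(-r*dt) * [p*9.179162 + (1-p)*0.000000] = 4.324599; exercise = 0.000000; V(2,1) = max -> 4.324599
  V(2,2) = exp(-r*dt) * [p*0.000000 + (1-p)*0.000000] = 0.000000; exercise = 0.000000; V(2,2) = max -> 0.000000
  V(1,0) = exp(-r*dt) * [p*26.687764 + (1-p)*4.324599] = 14.847651; exercise = 9.179162; V(1,0) = max -> 14.847651
  V(1,1) = exp(-r*dt) * [p*4.324599 + (1-p)*0.000000] = 2.037458; exercise = 0.000000; V(1,1) = max -> 2.037458
  V(0,0) = exp(-r*dt) * [p*14.847651 + (1-p)*2.037458] = 8.066649; exercise = 0.000000; V(0,0) = max -> 8.066649


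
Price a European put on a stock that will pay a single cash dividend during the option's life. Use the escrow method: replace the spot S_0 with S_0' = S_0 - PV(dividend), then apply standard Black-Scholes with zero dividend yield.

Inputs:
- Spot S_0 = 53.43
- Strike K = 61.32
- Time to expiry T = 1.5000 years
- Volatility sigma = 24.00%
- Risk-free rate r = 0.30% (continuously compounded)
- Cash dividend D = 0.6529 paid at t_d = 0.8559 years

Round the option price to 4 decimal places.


PV(D) = D * exp(-r * t_d) = 0.6529 * 0.99743559 = 0.65122570
S_0' = S_0 - PV(D) = 53.4300 - 0.65122570 = 52.77877430
d1 = (ln(S_0'/K) + (r + sigma^2/2)*T) / (sigma*sqrt(T)) = -0.34802128
d2 = d1 - sigma*sqrt(T) = -0.64196005
exp(-rT) = 0.99551011
N(-d1) = 0.63608790; N(-d2) = 0.73955044
P = K * exp(-rT) * N(-d2) - S_0' * N(-d1) = 61.3200 * 0.99551011 * 0.73955044 - 52.77877430 * 0.63608790 = 11.5737

Answer: Price = 11.5737


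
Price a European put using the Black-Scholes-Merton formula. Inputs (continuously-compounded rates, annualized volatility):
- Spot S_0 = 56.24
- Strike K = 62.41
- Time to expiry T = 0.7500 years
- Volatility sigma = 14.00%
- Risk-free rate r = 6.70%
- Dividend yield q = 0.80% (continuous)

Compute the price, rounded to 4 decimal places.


Answer: Price = 4.8417

Derivation:
d1 = (ln(S/K) + (r - q + 0.5*sigma^2) * T) / (sigma * sqrt(T)) = -0.43299020
d2 = d1 - sigma * sqrt(T) = -0.55423375
exp(-rT) = 0.95099165; exp(-qT) = 0.99401796
P = K * exp(-rT) * N(-d2) - S_0 * exp(-qT) * N(-d1)
N(-d1) = 0.66748905; N(-d2) = 0.71029056
P = 62.4100 * 0.95099165 * 0.71029056 - 56.2400 * 0.99401796 * 0.66748905 = 4.8417


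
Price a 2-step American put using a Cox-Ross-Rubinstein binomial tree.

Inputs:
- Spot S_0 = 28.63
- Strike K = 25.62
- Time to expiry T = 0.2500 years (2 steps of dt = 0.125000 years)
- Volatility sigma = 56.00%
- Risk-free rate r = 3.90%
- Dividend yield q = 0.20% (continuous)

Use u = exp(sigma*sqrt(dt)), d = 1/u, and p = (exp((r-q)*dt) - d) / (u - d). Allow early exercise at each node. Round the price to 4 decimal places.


Answer: Price = V(0,0) = 1.8186

Derivation:
dt = T/N = 0.125000
u = exp(sigma*sqrt(dt)) = 1.218950; d = 1/u = 0.820378
p = (exp((r-q)*dt) - d) / (u - d) = 0.462294
Discount per step: exp(-r*dt) = 0.995137
Stock lattice S(k, i) with i counting down-moves:
  k=0: S(0,0) = 28.6300
  k=1: S(1,0) = 34.8985; S(1,1) = 23.4874
  k=2: S(2,0) = 42.5396; S(2,1) = 28.6300; S(2,2) = 19.2686
Terminal payoffs V(N, i) = max(K - S_T, 0):
  V(2,0) = 0.000000; V(2,1) = 0.000000; V(2,2) = 6.351429
Backward induction: V(k, i) = exp(-r*dt) * [p * V(k+1, i) + (1-p) * V(k+1, i+1)]; then take max(V_cont, immediate exercise) for American.
  V(1,0) = exp(-r*dt) * [p*0.000000 + (1-p)*0.000000] = 0.000000; exercise = 0.000000; V(1,0) = max -> 0.000000
  V(1,1) = exp(-r*dt) * [p*0.000000 + (1-p)*6.351429] = 3.398590; exercise = 2.132574; V(1,1) = max -> 3.398590
  V(0,0) = exp(-r*dt) * [p*0.000000 + (1-p)*3.398590] = 1.818554; exercise = 0.000000; V(0,0) = max -> 1.818554
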